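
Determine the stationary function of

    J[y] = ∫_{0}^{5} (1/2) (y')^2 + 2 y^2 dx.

The Lagrangian is L = (1/2) (y')^2 + 2 y^2.
Compute ∂L/∂y = 4y, ∂L/∂y' = y'.
The Euler-Lagrange equation d/dx(∂L/∂y') − ∂L/∂y = 0 reduces to
    y'' − 4 y = 0.
Its general solution is
    y(x) = A e^(2x) + B e^(−2x),
with A, B fixed by the endpoint conditions.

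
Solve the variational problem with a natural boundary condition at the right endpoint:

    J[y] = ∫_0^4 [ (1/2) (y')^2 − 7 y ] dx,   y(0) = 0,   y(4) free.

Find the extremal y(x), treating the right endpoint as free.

The Lagrangian L = (1/2) (y')^2 − 7 y gives
    ∂L/∂y = −7,   ∂L/∂y' = y'.
Euler-Lagrange: d/dx(y') − (−7) = 0, i.e. y'' + 7 = 0, so
    y(x) = −(7/2) x^2 + C1 x + C2.
Fixed left endpoint y(0) = 0 ⇒ C2 = 0.
The right endpoint x = 4 is free, so the natural (transversality) condition is ∂L/∂y' |_{x=4} = 0, i.e. y'(4) = 0.
Compute y'(x) = −7 x + C1, so y'(4) = −28 + C1 = 0 ⇒ C1 = 28.
Therefore the extremal is
    y(x) = −(7/2) x^2 + 28 x.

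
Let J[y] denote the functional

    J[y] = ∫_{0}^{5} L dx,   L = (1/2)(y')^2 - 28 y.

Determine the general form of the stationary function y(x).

The Lagrangian is L = (1/2)(y')^2 - 28 y.
∂L/∂y = -28.
∂L/∂y' = y'.
The Euler-Lagrange equation d/dx(∂L/∂y') − ∂L/∂y = 0 becomes:
    y'' + 28 = 0
General solution: y(x) = -14 x^2 + A x + B, where A and B are arbitrary constants fixed by the endpoint conditions.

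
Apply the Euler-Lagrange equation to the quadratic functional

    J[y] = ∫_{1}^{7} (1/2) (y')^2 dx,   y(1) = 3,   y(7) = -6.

The Lagrangian is L = (1/2) (y')^2.
Compute ∂L/∂y = 0, ∂L/∂y' = y'.
The Euler-Lagrange equation d/dx(∂L/∂y') − ∂L/∂y = 0 reduces to
    y'' = 0.
Its general solution is
    y(x) = A x + B,
with A, B fixed by the endpoint conditions.
Applying the endpoint conditions y(1) = 3 and y(7) = -6: solve A·1 + B = 3 and A·7 + B = -6. Subtracting gives A(7 − 1) = -6 − 3, so A = -3/2, and B = 3 − A·1 = 9/2. Therefore
    y(x) = (-3/2) x + 9/2.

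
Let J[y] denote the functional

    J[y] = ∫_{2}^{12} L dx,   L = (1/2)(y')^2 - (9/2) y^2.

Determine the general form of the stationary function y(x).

The Lagrangian is L = (1/2)(y')^2 - (9/2) y^2.
∂L/∂y = -9y.
∂L/∂y' = y'.
The Euler-Lagrange equation d/dx(∂L/∂y') − ∂L/∂y = 0 becomes:
    y'' + 9 y = 0
General solution: y(x) = A sin(3x) + B cos(3x), where A and B are arbitrary constants fixed by the endpoint conditions.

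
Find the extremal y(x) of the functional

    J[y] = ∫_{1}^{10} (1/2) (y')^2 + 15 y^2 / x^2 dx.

The Lagrangian is L = (1/2) (y')^2 + 15 y^2 / x^2.
Compute ∂L/∂y = 30y/x^2, ∂L/∂y' = y'.
The Euler-Lagrange equation d/dx(∂L/∂y') − ∂L/∂y = 0 reduces to
    y'' − 30/x^2 · y = 0  (x > 0).
Its general solution is
    y(x) = A x^6 + B x^(-5),
with A, B fixed by the endpoint conditions.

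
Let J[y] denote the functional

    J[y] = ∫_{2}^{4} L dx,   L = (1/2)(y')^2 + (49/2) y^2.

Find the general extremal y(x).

The Lagrangian is L = (1/2)(y')^2 + (49/2) y^2.
∂L/∂y = 49y.
∂L/∂y' = y'.
The Euler-Lagrange equation d/dx(∂L/∂y') − ∂L/∂y = 0 becomes:
    y'' - 49 y = 0
General solution: y(x) = A e^(7x) + B e^(-7x), where A and B are arbitrary constants fixed by the endpoint conditions.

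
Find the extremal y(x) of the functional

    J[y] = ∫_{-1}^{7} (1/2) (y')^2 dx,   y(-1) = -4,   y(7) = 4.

The Lagrangian is L = (1/2) (y')^2.
Compute ∂L/∂y = 0, ∂L/∂y' = y'.
The Euler-Lagrange equation d/dx(∂L/∂y') − ∂L/∂y = 0 reduces to
    y'' = 0.
Its general solution is
    y(x) = A x + B,
with A, B fixed by the endpoint conditions.
Applying the endpoint conditions y(-1) = -4 and y(7) = 4: solve A·-1 + B = -4 and A·7 + B = 4. Subtracting gives A(7 − -1) = 4 − -4, so A = 1, and B = -4 − A·-1 = -3. Therefore
    y(x) = x - 3.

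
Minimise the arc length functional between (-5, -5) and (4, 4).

Arc-length functional: J[y] = ∫ sqrt(1 + (y')^2) dx.
Lagrangian L = sqrt(1 + (y')^2) has no explicit y dependence, so ∂L/∂y = 0 and the Euler-Lagrange equation gives
    d/dx( y' / sqrt(1 + (y')^2) ) = 0  ⇒  y' / sqrt(1 + (y')^2) = const.
Hence y' is constant, so y(x) is affine.
Fitting the endpoints (-5, -5) and (4, 4):
    slope m = (4 − (-5)) / (4 − (-5)) = 1,
    intercept c = (-5) − m·(-5) = 0.
Extremal: y(x) = x.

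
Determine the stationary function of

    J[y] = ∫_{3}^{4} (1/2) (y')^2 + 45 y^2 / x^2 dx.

The Lagrangian is L = (1/2) (y')^2 + 45 y^2 / x^2.
Compute ∂L/∂y = 90y/x^2, ∂L/∂y' = y'.
The Euler-Lagrange equation d/dx(∂L/∂y') − ∂L/∂y = 0 reduces to
    y'' − 90/x^2 · y = 0  (x > 0).
Its general solution is
    y(x) = A x^10 + B x^(-9),
with A, B fixed by the endpoint conditions.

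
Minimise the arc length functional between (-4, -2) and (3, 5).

Arc-length functional: J[y] = ∫ sqrt(1 + (y')^2) dx.
Lagrangian L = sqrt(1 + (y')^2) has no explicit y dependence, so ∂L/∂y = 0 and the Euler-Lagrange equation gives
    d/dx( y' / sqrt(1 + (y')^2) ) = 0  ⇒  y' / sqrt(1 + (y')^2) = const.
Hence y' is constant, so y(x) is affine.
Fitting the endpoints (-4, -2) and (3, 5):
    slope m = (5 − (-2)) / (3 − (-4)) = 1,
    intercept c = (-2) − m·(-4) = 2.
Extremal: y(x) = x + 2.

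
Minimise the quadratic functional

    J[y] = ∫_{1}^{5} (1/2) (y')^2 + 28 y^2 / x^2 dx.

The Lagrangian is L = (1/2) (y')^2 + 28 y^2 / x^2.
Compute ∂L/∂y = 56y/x^2, ∂L/∂y' = y'.
The Euler-Lagrange equation d/dx(∂L/∂y') − ∂L/∂y = 0 reduces to
    y'' − 56/x^2 · y = 0  (x > 0).
Its general solution is
    y(x) = A x^8 + B x^(-7),
with A, B fixed by the endpoint conditions.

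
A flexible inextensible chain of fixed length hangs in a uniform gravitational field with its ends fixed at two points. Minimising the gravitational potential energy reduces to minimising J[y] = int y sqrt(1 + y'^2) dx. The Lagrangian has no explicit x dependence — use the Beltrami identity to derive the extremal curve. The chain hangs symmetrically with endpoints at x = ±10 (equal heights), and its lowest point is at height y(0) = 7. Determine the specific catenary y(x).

The Lagrangian L(y, y') = y sqrt(1 + y'^2) has no explicit x dependence, so the Beltrami identity applies:
    L − y' ∂L/∂y' = C.
Compute ∂L/∂y' = y · y' / sqrt(1 + y'^2). Then
    L − y' ∂L/∂y'
    = y sqrt(1 + y'^2) − y · y'^2 / sqrt(1 + y'^2)
    = y (1 + y'^2 − y'^2) / sqrt(1 + y'^2)
    = y / sqrt(1 + y'^2) = C.
Squaring gives y^2 = C^2 (1 + y'^2), i.e.
    y'^2 = y^2 / C^2 − 1.
Separating variables,
    dy / sqrt(y^2 − C^2) = dx / C,
and integrating gives arccosh(y / C) = (x − a)/C, so
    y(x) = C cosh((x − a)/C),
the catenary. The constants C and a are fixed by the two endpoint conditions (and, for the hanging-chain problem, the length constraint selects C).
Now fit the given data. The endpoints x = ±10 are symmetric at equal height, so the catenary is even about its minimum: a = 0 and y(x) = C cosh(x/C). The lowest point is y(0) = C cosh(0) = C, and we are told y(0) = 7, so C = 7. Therefore
    y(x) = 7 cosh(x/7),
and at the endpoints
    y(±10) = 7 cosh(10/7).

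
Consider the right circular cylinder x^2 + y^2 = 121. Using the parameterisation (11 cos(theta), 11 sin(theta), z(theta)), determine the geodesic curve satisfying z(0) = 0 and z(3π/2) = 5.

Parameterise the cylinder of radius R = 11 as
    r(θ) = (11 cos θ, 11 sin θ, z(θ)).
The arc-length element is
    ds = sqrt(121 + (dz/dθ)^2) dθ,
so the Lagrangian is L = sqrt(121 + z'^2).
L depends on z' only, not on z or θ, so ∂L/∂z = 0 and
    ∂L/∂z' = z' / sqrt(121 + z'^2).
The Euler-Lagrange equation gives
    d/dθ( z' / sqrt(121 + z'^2) ) = 0,
so z' is constant. Integrating once:
    z(θ) = a θ + b,
a helix on the cylinder (a straight line when the cylinder is unrolled). The constants a, b are determined by the endpoint conditions.
With endpoint conditions z(0) = 0 and z(3π/2) = 5: from z(0) = b we get b = 0, and a·3π/2 + 0 = 5 gives a = 10/(3π), so
    z(θ) = (10/(3π)) θ.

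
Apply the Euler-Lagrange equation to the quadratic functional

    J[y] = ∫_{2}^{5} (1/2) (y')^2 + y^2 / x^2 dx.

The Lagrangian is L = (1/2) (y')^2 + y^2 / x^2.
Compute ∂L/∂y = 2y/x^2, ∂L/∂y' = y'.
The Euler-Lagrange equation d/dx(∂L/∂y') − ∂L/∂y = 0 reduces to
    y'' − 2/x^2 · y = 0  (x > 0).
Its general solution is
    y(x) = A x^2 + B / x,
with A, B fixed by the endpoint conditions.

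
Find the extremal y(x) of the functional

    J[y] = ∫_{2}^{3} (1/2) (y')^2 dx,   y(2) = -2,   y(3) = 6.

The Lagrangian is L = (1/2) (y')^2.
Compute ∂L/∂y = 0, ∂L/∂y' = y'.
The Euler-Lagrange equation d/dx(∂L/∂y') − ∂L/∂y = 0 reduces to
    y'' = 0.
Its general solution is
    y(x) = A x + B,
with A, B fixed by the endpoint conditions.
Applying the endpoint conditions y(2) = -2 and y(3) = 6: solve A·2 + B = -2 and A·3 + B = 6. Subtracting gives A(3 − 2) = 6 − -2, so A = 8, and B = -2 − A·2 = -18. Therefore
    y(x) = 8 x - 18.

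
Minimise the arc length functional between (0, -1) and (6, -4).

Arc-length functional: J[y] = ∫ sqrt(1 + (y')^2) dx.
Lagrangian L = sqrt(1 + (y')^2) has no explicit y dependence, so ∂L/∂y = 0 and the Euler-Lagrange equation gives
    d/dx( y' / sqrt(1 + (y')^2) ) = 0  ⇒  y' / sqrt(1 + (y')^2) = const.
Hence y' is constant, so y(x) is affine.
Fitting the endpoints (0, -1) and (6, -4):
    slope m = ((-4) − (-1)) / (6 − 0) = -1/2,
    intercept c = (-1) − m·0 = -1.
Extremal: y(x) = (-1/2) x - 1.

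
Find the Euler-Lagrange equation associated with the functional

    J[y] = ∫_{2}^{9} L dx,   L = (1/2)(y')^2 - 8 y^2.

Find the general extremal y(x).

The Lagrangian is L = (1/2)(y')^2 - 8 y^2.
∂L/∂y = -16y.
∂L/∂y' = y'.
The Euler-Lagrange equation d/dx(∂L/∂y') − ∂L/∂y = 0 becomes:
    y'' + 16 y = 0
General solution: y(x) = A sin(4x) + B cos(4x), where A and B are arbitrary constants fixed by the endpoint conditions.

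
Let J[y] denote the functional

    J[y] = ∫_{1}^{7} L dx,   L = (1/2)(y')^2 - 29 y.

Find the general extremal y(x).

The Lagrangian is L = (1/2)(y')^2 - 29 y.
∂L/∂y = -29.
∂L/∂y' = y'.
The Euler-Lagrange equation d/dx(∂L/∂y') − ∂L/∂y = 0 becomes:
    y'' + 29 = 0
General solution: y(x) = -(29/2) x^2 + A x + B, where A and B are arbitrary constants fixed by the endpoint conditions.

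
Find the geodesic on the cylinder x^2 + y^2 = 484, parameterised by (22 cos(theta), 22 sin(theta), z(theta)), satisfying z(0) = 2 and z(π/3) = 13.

Parameterise the cylinder of radius R = 22 as
    r(θ) = (22 cos θ, 22 sin θ, z(θ)).
The arc-length element is
    ds = sqrt(484 + (dz/dθ)^2) dθ,
so the Lagrangian is L = sqrt(484 + z'^2).
L depends on z' only, not on z or θ, so ∂L/∂z = 0 and
    ∂L/∂z' = z' / sqrt(484 + z'^2).
The Euler-Lagrange equation gives
    d/dθ( z' / sqrt(484 + z'^2) ) = 0,
so z' is constant. Integrating once:
    z(θ) = a θ + b,
a helix on the cylinder (a straight line when the cylinder is unrolled). The constants a, b are determined by the endpoint conditions.
With endpoint conditions z(0) = 2 and z(π/3) = 13: from z(0) = b we get b = 2, and a·π/3 + 2 = 13 gives a = 33/π, so
    z(θ) = (33/π) θ + 2.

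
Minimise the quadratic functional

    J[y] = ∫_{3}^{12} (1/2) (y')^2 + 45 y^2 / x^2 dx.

The Lagrangian is L = (1/2) (y')^2 + 45 y^2 / x^2.
Compute ∂L/∂y = 90y/x^2, ∂L/∂y' = y'.
The Euler-Lagrange equation d/dx(∂L/∂y') − ∂L/∂y = 0 reduces to
    y'' − 90/x^2 · y = 0  (x > 0).
Its general solution is
    y(x) = A x^10 + B x^(-9),
with A, B fixed by the endpoint conditions.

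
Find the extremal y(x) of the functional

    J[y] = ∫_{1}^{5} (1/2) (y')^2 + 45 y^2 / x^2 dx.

The Lagrangian is L = (1/2) (y')^2 + 45 y^2 / x^2.
Compute ∂L/∂y = 90y/x^2, ∂L/∂y' = y'.
The Euler-Lagrange equation d/dx(∂L/∂y') − ∂L/∂y = 0 reduces to
    y'' − 90/x^2 · y = 0  (x > 0).
Its general solution is
    y(x) = A x^10 + B x^(-9),
with A, B fixed by the endpoint conditions.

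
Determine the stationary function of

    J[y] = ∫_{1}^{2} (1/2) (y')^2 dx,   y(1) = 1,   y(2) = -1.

The Lagrangian is L = (1/2) (y')^2.
Compute ∂L/∂y = 0, ∂L/∂y' = y'.
The Euler-Lagrange equation d/dx(∂L/∂y') − ∂L/∂y = 0 reduces to
    y'' = 0.
Its general solution is
    y(x) = A x + B,
with A, B fixed by the endpoint conditions.
Applying the endpoint conditions y(1) = 1 and y(2) = -1: solve A·1 + B = 1 and A·2 + B = -1. Subtracting gives A(2 − 1) = -1 − 1, so A = -2, and B = 1 − A·1 = 3. Therefore
    y(x) = -2 x + 3.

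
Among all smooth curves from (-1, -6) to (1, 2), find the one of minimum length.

Arc-length functional: J[y] = ∫ sqrt(1 + (y')^2) dx.
Lagrangian L = sqrt(1 + (y')^2) has no explicit y dependence, so ∂L/∂y = 0 and the Euler-Lagrange equation gives
    d/dx( y' / sqrt(1 + (y')^2) ) = 0  ⇒  y' / sqrt(1 + (y')^2) = const.
Hence y' is constant, so y(x) is affine.
Fitting the endpoints (-1, -6) and (1, 2):
    slope m = (2 − (-6)) / (1 − (-1)) = 4,
    intercept c = (-6) − m·(-1) = -2.
Extremal: y(x) = 4 x - 2.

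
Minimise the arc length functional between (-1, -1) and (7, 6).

Arc-length functional: J[y] = ∫ sqrt(1 + (y')^2) dx.
Lagrangian L = sqrt(1 + (y')^2) has no explicit y dependence, so ∂L/∂y = 0 and the Euler-Lagrange equation gives
    d/dx( y' / sqrt(1 + (y')^2) ) = 0  ⇒  y' / sqrt(1 + (y')^2) = const.
Hence y' is constant, so y(x) is affine.
Fitting the endpoints (-1, -1) and (7, 6):
    slope m = (6 − (-1)) / (7 − (-1)) = 7/8,
    intercept c = (-1) − m·(-1) = -1/8.
Extremal: y(x) = (7/8) x - 1/8.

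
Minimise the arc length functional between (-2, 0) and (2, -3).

Arc-length functional: J[y] = ∫ sqrt(1 + (y')^2) dx.
Lagrangian L = sqrt(1 + (y')^2) has no explicit y dependence, so ∂L/∂y = 0 and the Euler-Lagrange equation gives
    d/dx( y' / sqrt(1 + (y')^2) ) = 0  ⇒  y' / sqrt(1 + (y')^2) = const.
Hence y' is constant, so y(x) is affine.
Fitting the endpoints (-2, 0) and (2, -3):
    slope m = ((-3) − 0) / (2 − (-2)) = -3/4,
    intercept c = 0 − m·(-2) = -3/2.
Extremal: y(x) = (-3/4) x - 3/2.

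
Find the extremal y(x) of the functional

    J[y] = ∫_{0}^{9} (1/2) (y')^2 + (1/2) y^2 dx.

The Lagrangian is L = (1/2) (y')^2 + (1/2) y^2.
Compute ∂L/∂y = y, ∂L/∂y' = y'.
The Euler-Lagrange equation d/dx(∂L/∂y') − ∂L/∂y = 0 reduces to
    y'' − y = 0.
Its general solution is
    y(x) = A e^x + B e^(−x),
with A, B fixed by the endpoint conditions.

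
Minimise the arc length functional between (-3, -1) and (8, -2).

Arc-length functional: J[y] = ∫ sqrt(1 + (y')^2) dx.
Lagrangian L = sqrt(1 + (y')^2) has no explicit y dependence, so ∂L/∂y = 0 and the Euler-Lagrange equation gives
    d/dx( y' / sqrt(1 + (y')^2) ) = 0  ⇒  y' / sqrt(1 + (y')^2) = const.
Hence y' is constant, so y(x) is affine.
Fitting the endpoints (-3, -1) and (8, -2):
    slope m = ((-2) − (-1)) / (8 − (-3)) = -1/11,
    intercept c = (-1) − m·(-3) = -14/11.
Extremal: y(x) = (-1/11) x - 14/11.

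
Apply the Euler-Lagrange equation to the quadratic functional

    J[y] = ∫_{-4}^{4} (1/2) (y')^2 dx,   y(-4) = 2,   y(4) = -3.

The Lagrangian is L = (1/2) (y')^2.
Compute ∂L/∂y = 0, ∂L/∂y' = y'.
The Euler-Lagrange equation d/dx(∂L/∂y') − ∂L/∂y = 0 reduces to
    y'' = 0.
Its general solution is
    y(x) = A x + B,
with A, B fixed by the endpoint conditions.
Applying the endpoint conditions y(-4) = 2 and y(4) = -3: solve A·-4 + B = 2 and A·4 + B = -3. Subtracting gives A(4 − -4) = -3 − 2, so A = -5/8, and B = 2 − A·-4 = -1/2. Therefore
    y(x) = (-5/8) x - 1/2.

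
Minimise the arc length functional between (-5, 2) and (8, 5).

Arc-length functional: J[y] = ∫ sqrt(1 + (y')^2) dx.
Lagrangian L = sqrt(1 + (y')^2) has no explicit y dependence, so ∂L/∂y = 0 and the Euler-Lagrange equation gives
    d/dx( y' / sqrt(1 + (y')^2) ) = 0  ⇒  y' / sqrt(1 + (y')^2) = const.
Hence y' is constant, so y(x) is affine.
Fitting the endpoints (-5, 2) and (8, 5):
    slope m = (5 − 2) / (8 − (-5)) = 3/13,
    intercept c = 2 − m·(-5) = 41/13.
Extremal: y(x) = (3/13) x + 41/13.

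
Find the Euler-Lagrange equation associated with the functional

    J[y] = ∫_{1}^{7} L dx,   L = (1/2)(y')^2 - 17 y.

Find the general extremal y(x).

The Lagrangian is L = (1/2)(y')^2 - 17 y.
∂L/∂y = -17.
∂L/∂y' = y'.
The Euler-Lagrange equation d/dx(∂L/∂y') − ∂L/∂y = 0 becomes:
    y'' + 17 = 0
General solution: y(x) = -(17/2) x^2 + A x + B, where A and B are arbitrary constants fixed by the endpoint conditions.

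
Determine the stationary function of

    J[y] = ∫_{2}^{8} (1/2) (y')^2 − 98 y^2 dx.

The Lagrangian is L = (1/2) (y')^2 − 98 y^2.
Compute ∂L/∂y = -196y, ∂L/∂y' = y'.
The Euler-Lagrange equation d/dx(∂L/∂y') − ∂L/∂y = 0 reduces to
    y'' + 196 y = 0.
Its general solution is
    y(x) = A sin(14x) + B cos(14x),
with A, B fixed by the endpoint conditions.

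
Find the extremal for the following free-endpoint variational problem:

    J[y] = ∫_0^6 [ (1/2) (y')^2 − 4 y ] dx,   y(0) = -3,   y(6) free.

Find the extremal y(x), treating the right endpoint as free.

The Lagrangian L = (1/2) (y')^2 − 4 y gives
    ∂L/∂y = −4,   ∂L/∂y' = y'.
Euler-Lagrange: d/dx(y') − (−4) = 0, i.e. y'' + 4 = 0, so
    y(x) = −(4/2) x^2 + C1 x + C2.
Fixed left endpoint y(0) = -3 ⇒ C2 = -3.
The right endpoint x = 6 is free, so the natural (transversality) condition is ∂L/∂y' |_{x=6} = 0, i.e. y'(6) = 0.
Compute y'(x) = −4 x + C1, so y'(6) = −24 + C1 = 0 ⇒ C1 = 24.
Therefore the extremal is
    y(x) = −2 x^2 + 24 x − 3.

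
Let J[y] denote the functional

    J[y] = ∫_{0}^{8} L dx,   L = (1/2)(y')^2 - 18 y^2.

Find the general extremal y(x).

The Lagrangian is L = (1/2)(y')^2 - 18 y^2.
∂L/∂y = -36y.
∂L/∂y' = y'.
The Euler-Lagrange equation d/dx(∂L/∂y') − ∂L/∂y = 0 becomes:
    y'' + 36 y = 0
General solution: y(x) = A sin(6x) + B cos(6x), where A and B are arbitrary constants fixed by the endpoint conditions.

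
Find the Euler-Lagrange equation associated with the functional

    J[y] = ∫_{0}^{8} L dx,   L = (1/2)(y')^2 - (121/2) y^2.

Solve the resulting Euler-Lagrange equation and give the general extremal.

The Lagrangian is L = (1/2)(y')^2 - (121/2) y^2.
∂L/∂y = -121y.
∂L/∂y' = y'.
The Euler-Lagrange equation d/dx(∂L/∂y') − ∂L/∂y = 0 becomes:
    y'' + 121 y = 0
General solution: y(x) = A sin(11x) + B cos(11x), where A and B are arbitrary constants fixed by the endpoint conditions.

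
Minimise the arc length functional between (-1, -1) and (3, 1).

Arc-length functional: J[y] = ∫ sqrt(1 + (y')^2) dx.
Lagrangian L = sqrt(1 + (y')^2) has no explicit y dependence, so ∂L/∂y = 0 and the Euler-Lagrange equation gives
    d/dx( y' / sqrt(1 + (y')^2) ) = 0  ⇒  y' / sqrt(1 + (y')^2) = const.
Hence y' is constant, so y(x) is affine.
Fitting the endpoints (-1, -1) and (3, 1):
    slope m = (1 − (-1)) / (3 − (-1)) = 1/2,
    intercept c = (-1) − m·(-1) = -1/2.
Extremal: y(x) = (1/2) x - 1/2.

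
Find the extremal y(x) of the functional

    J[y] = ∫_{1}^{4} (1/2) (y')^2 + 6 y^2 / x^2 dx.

The Lagrangian is L = (1/2) (y')^2 + 6 y^2 / x^2.
Compute ∂L/∂y = 12y/x^2, ∂L/∂y' = y'.
The Euler-Lagrange equation d/dx(∂L/∂y') − ∂L/∂y = 0 reduces to
    y'' − 12/x^2 · y = 0  (x > 0).
Its general solution is
    y(x) = A x^4 + B x^(-3),
with A, B fixed by the endpoint conditions.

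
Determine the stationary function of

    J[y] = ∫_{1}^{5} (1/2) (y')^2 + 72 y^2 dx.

The Lagrangian is L = (1/2) (y')^2 + 72 y^2.
Compute ∂L/∂y = 144y, ∂L/∂y' = y'.
The Euler-Lagrange equation d/dx(∂L/∂y') − ∂L/∂y = 0 reduces to
    y'' − 144 y = 0.
Its general solution is
    y(x) = A e^(12x) + B e^(−12x),
with A, B fixed by the endpoint conditions.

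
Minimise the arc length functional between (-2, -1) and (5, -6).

Arc-length functional: J[y] = ∫ sqrt(1 + (y')^2) dx.
Lagrangian L = sqrt(1 + (y')^2) has no explicit y dependence, so ∂L/∂y = 0 and the Euler-Lagrange equation gives
    d/dx( y' / sqrt(1 + (y')^2) ) = 0  ⇒  y' / sqrt(1 + (y')^2) = const.
Hence y' is constant, so y(x) is affine.
Fitting the endpoints (-2, -1) and (5, -6):
    slope m = ((-6) − (-1)) / (5 − (-2)) = -5/7,
    intercept c = (-1) − m·(-2) = -17/7.
Extremal: y(x) = (-5/7) x - 17/7.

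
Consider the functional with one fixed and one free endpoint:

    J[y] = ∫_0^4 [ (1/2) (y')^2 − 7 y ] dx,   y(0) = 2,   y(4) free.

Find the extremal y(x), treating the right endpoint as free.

The Lagrangian L = (1/2) (y')^2 − 7 y gives
    ∂L/∂y = −7,   ∂L/∂y' = y'.
Euler-Lagrange: d/dx(y') − (−7) = 0, i.e. y'' + 7 = 0, so
    y(x) = −(7/2) x^2 + C1 x + C2.
Fixed left endpoint y(0) = 2 ⇒ C2 = 2.
The right endpoint x = 4 is free, so the natural (transversality) condition is ∂L/∂y' |_{x=4} = 0, i.e. y'(4) = 0.
Compute y'(x) = −7 x + C1, so y'(4) = −28 + C1 = 0 ⇒ C1 = 28.
Therefore the extremal is
    y(x) = −(7/2) x^2 + 28 x + 2.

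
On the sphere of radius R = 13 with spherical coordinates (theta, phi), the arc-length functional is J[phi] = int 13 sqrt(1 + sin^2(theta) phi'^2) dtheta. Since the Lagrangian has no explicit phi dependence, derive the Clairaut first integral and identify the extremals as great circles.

On the sphere of radius R = 13 with spherical coordinates (θ, φ), the induced metric is
    ds^2 = 169(dθ^2 + sin^2(θ) dφ^2).
Parameterise by θ; the arc-length functional is
    J[φ] = ∫ 13 sqrt(1 + sin^2(θ) (dφ/dθ)^2) dθ,
so L = 13 sqrt(1 + sin^2(θ) φ'^2). Compute
    ∂L/∂φ = 0  (L has no explicit φ dependence),
    ∂L/∂φ' = 13 sin^2(θ) φ' / sqrt(1 + sin^2(θ) φ'^2).
Since ∂L/∂φ = 0, the Euler-Lagrange equation
    d/dθ(∂L/∂φ') − ∂L/∂φ = 0
reduces to d/dθ(∂L/∂φ') = 0, i.e. the momentum conjugate to φ is conserved:
    13 sin^2(θ) φ' / sqrt(1 + sin^2(θ) φ'^2) = C.
The overall factor of 13 is constant, so dividing through gives Clairaut's relation sin^2(θ) φ' / sqrt(1 + sin^2(θ) φ'^2) = C' (with C' = C/13). Solving for φ' and integrating gives the great-circle family
    cot(θ) = A cos(φ − φ_0),
i.e. the intersection of the sphere with a plane through the origin. The two constants A and φ_0 (equivalently C and one phase) are fixed by the two endpoint conditions.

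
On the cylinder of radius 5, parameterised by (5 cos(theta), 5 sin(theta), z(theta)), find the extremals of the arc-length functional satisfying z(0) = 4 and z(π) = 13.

Parameterise the cylinder of radius R = 5 as
    r(θ) = (5 cos θ, 5 sin θ, z(θ)).
The arc-length element is
    ds = sqrt(25 + (dz/dθ)^2) dθ,
so the Lagrangian is L = sqrt(25 + z'^2).
L depends on z' only, not on z or θ, so ∂L/∂z = 0 and
    ∂L/∂z' = z' / sqrt(25 + z'^2).
The Euler-Lagrange equation gives
    d/dθ( z' / sqrt(25 + z'^2) ) = 0,
so z' is constant. Integrating once:
    z(θ) = a θ + b,
a helix on the cylinder (a straight line when the cylinder is unrolled). The constants a, b are determined by the endpoint conditions.
With endpoint conditions z(0) = 4 and z(π) = 13: from z(0) = b we get b = 4, and a·π + 4 = 13 gives a = 9/π, so
    z(θ) = (9/π) θ + 4.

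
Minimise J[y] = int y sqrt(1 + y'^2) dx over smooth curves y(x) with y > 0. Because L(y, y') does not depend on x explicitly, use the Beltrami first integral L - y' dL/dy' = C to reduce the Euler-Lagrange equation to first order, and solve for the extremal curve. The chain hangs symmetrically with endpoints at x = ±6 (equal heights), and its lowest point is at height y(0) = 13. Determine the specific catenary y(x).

The Lagrangian L(y, y') = y sqrt(1 + y'^2) has no explicit x dependence, so the Beltrami identity applies:
    L − y' ∂L/∂y' = C.
Compute ∂L/∂y' = y · y' / sqrt(1 + y'^2). Then
    L − y' ∂L/∂y'
    = y sqrt(1 + y'^2) − y · y'^2 / sqrt(1 + y'^2)
    = y (1 + y'^2 − y'^2) / sqrt(1 + y'^2)
    = y / sqrt(1 + y'^2) = C.
Squaring gives y^2 = C^2 (1 + y'^2), i.e.
    y'^2 = y^2 / C^2 − 1.
Separating variables,
    dy / sqrt(y^2 − C^2) = dx / C,
and integrating gives arccosh(y / C) = (x − a)/C, so
    y(x) = C cosh((x − a)/C),
the catenary. The constants C and a are fixed by the two endpoint conditions (and, for the hanging-chain problem, the length constraint selects C).
Now fit the given data. The endpoints x = ±6 are symmetric at equal height, so the catenary is even about its minimum: a = 0 and y(x) = C cosh(x/C). The lowest point is y(0) = C cosh(0) = C, and we are told y(0) = 13, so C = 13. Therefore
    y(x) = 13 cosh(x/13),
and at the endpoints
    y(±6) = 13 cosh(6/13).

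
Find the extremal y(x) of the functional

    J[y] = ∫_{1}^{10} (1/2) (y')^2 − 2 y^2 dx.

The Lagrangian is L = (1/2) (y')^2 − 2 y^2.
Compute ∂L/∂y = -4y, ∂L/∂y' = y'.
The Euler-Lagrange equation d/dx(∂L/∂y') − ∂L/∂y = 0 reduces to
    y'' + 4 y = 0.
Its general solution is
    y(x) = A sin(2x) + B cos(2x),
with A, B fixed by the endpoint conditions.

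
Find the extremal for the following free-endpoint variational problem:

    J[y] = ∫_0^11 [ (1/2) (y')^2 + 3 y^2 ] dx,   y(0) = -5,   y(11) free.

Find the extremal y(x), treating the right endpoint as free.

The Lagrangian L = (1/2) (y')^2 + 3 y^2 gives
    ∂L/∂y = 6 y,   ∂L/∂y' = y'.
Euler-Lagrange: y'' − 6 y = 0.
With k = sqrt(6), the general solution is
    y(x) = A cosh(sqrt(6) x) + B sinh(sqrt(6) x).
Fixed left endpoint y(0) = -5 ⇒ A = -5.
The right endpoint x = 11 is free, so the natural (transversality) condition is ∂L/∂y' |_{x=11} = 0, i.e. y'(11) = 0.
Compute y'(x) = A k sinh(k x) + B k cosh(k x), so
    y'(11) = A k sinh(k·11) + B k cosh(k·11) = 0
    ⇒ B = −A tanh(k·11) = 5 tanh(sqrt(6)·11).
Therefore the extremal is
    y(x) = −5 cosh(sqrt(6) x) + 5 tanh(sqrt(6)·11) sinh(sqrt(6) x).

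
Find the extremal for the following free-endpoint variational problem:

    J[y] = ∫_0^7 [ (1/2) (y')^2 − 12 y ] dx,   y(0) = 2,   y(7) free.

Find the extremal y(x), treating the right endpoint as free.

The Lagrangian L = (1/2) (y')^2 − 12 y gives
    ∂L/∂y = −12,   ∂L/∂y' = y'.
Euler-Lagrange: d/dx(y') − (−12) = 0, i.e. y'' + 12 = 0, so
    y(x) = −(12/2) x^2 + C1 x + C2.
Fixed left endpoint y(0) = 2 ⇒ C2 = 2.
The right endpoint x = 7 is free, so the natural (transversality) condition is ∂L/∂y' |_{x=7} = 0, i.e. y'(7) = 0.
Compute y'(x) = −12 x + C1, so y'(7) = −84 + C1 = 0 ⇒ C1 = 84.
Therefore the extremal is
    y(x) = −6 x^2 + 84 x + 2.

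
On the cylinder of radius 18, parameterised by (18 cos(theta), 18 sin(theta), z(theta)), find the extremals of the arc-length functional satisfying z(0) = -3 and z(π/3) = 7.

Parameterise the cylinder of radius R = 18 as
    r(θ) = (18 cos θ, 18 sin θ, z(θ)).
The arc-length element is
    ds = sqrt(324 + (dz/dθ)^2) dθ,
so the Lagrangian is L = sqrt(324 + z'^2).
L depends on z' only, not on z or θ, so ∂L/∂z = 0 and
    ∂L/∂z' = z' / sqrt(324 + z'^2).
The Euler-Lagrange equation gives
    d/dθ( z' / sqrt(324 + z'^2) ) = 0,
so z' is constant. Integrating once:
    z(θ) = a θ + b,
a helix on the cylinder (a straight line when the cylinder is unrolled). The constants a, b are determined by the endpoint conditions.
With endpoint conditions z(0) = -3 and z(π/3) = 7: from z(0) = b we get b = -3, and a·π/3 + -3 = 7 gives a = 30/π, so
    z(θ) = (30/π) θ − 3.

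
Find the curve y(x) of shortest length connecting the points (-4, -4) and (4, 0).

Arc-length functional: J[y] = ∫ sqrt(1 + (y')^2) dx.
Lagrangian L = sqrt(1 + (y')^2) has no explicit y dependence, so ∂L/∂y = 0 and the Euler-Lagrange equation gives
    d/dx( y' / sqrt(1 + (y')^2) ) = 0  ⇒  y' / sqrt(1 + (y')^2) = const.
Hence y' is constant, so y(x) is affine.
Fitting the endpoints (-4, -4) and (4, 0):
    slope m = (0 − (-4)) / (4 − (-4)) = 1/2,
    intercept c = (-4) − m·(-4) = -2.
Extremal: y(x) = (1/2) x - 2.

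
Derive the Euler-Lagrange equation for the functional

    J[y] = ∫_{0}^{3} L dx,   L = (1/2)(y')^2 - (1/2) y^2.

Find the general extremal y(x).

The Lagrangian is L = (1/2)(y')^2 - (1/2) y^2.
∂L/∂y = -y.
∂L/∂y' = y'.
The Euler-Lagrange equation d/dx(∂L/∂y') − ∂L/∂y = 0 becomes:
    y'' + y = 0
General solution: y(x) = A sin(x) + B cos(x), where A and B are arbitrary constants fixed by the endpoint conditions.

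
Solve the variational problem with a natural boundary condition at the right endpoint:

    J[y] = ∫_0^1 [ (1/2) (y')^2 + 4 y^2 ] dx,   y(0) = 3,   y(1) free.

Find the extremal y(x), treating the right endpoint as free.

The Lagrangian L = (1/2) (y')^2 + 4 y^2 gives
    ∂L/∂y = 8 y,   ∂L/∂y' = y'.
Euler-Lagrange: y'' − 8 y = 0.
With k = sqrt(8), the general solution is
    y(x) = A cosh(sqrt(8) x) + B sinh(sqrt(8) x).
Fixed left endpoint y(0) = 3 ⇒ A = 3.
The right endpoint x = 1 is free, so the natural (transversality) condition is ∂L/∂y' |_{x=1} = 0, i.e. y'(1) = 0.
Compute y'(x) = A k sinh(k x) + B k cosh(k x), so
    y'(1) = A k sinh(k·1) + B k cosh(k·1) = 0
    ⇒ B = −A tanh(k·1) = − 3 tanh(sqrt(8)·1).
Therefore the extremal is
    y(x) = 3 cosh(sqrt(8) x) − 3 tanh(sqrt(8)·1) sinh(sqrt(8) x).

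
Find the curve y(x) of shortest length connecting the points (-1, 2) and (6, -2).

Arc-length functional: J[y] = ∫ sqrt(1 + (y')^2) dx.
Lagrangian L = sqrt(1 + (y')^2) has no explicit y dependence, so ∂L/∂y = 0 and the Euler-Lagrange equation gives
    d/dx( y' / sqrt(1 + (y')^2) ) = 0  ⇒  y' / sqrt(1 + (y')^2) = const.
Hence y' is constant, so y(x) is affine.
Fitting the endpoints (-1, 2) and (6, -2):
    slope m = ((-2) − 2) / (6 − (-1)) = -4/7,
    intercept c = 2 − m·(-1) = 10/7.
Extremal: y(x) = (-4/7) x + 10/7.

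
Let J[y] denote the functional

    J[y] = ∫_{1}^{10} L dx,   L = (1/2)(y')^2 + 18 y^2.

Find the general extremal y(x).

The Lagrangian is L = (1/2)(y')^2 + 18 y^2.
∂L/∂y = 36y.
∂L/∂y' = y'.
The Euler-Lagrange equation d/dx(∂L/∂y') − ∂L/∂y = 0 becomes:
    y'' - 36 y = 0
General solution: y(x) = A e^(6x) + B e^(-6x), where A and B are arbitrary constants fixed by the endpoint conditions.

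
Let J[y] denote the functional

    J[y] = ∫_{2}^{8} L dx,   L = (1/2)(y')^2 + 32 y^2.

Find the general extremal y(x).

The Lagrangian is L = (1/2)(y')^2 + 32 y^2.
∂L/∂y = 64y.
∂L/∂y' = y'.
The Euler-Lagrange equation d/dx(∂L/∂y') − ∂L/∂y = 0 becomes:
    y'' - 64 y = 0
General solution: y(x) = A e^(8x) + B e^(-8x), where A and B are arbitrary constants fixed by the endpoint conditions.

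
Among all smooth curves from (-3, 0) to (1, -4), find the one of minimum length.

Arc-length functional: J[y] = ∫ sqrt(1 + (y')^2) dx.
Lagrangian L = sqrt(1 + (y')^2) has no explicit y dependence, so ∂L/∂y = 0 and the Euler-Lagrange equation gives
    d/dx( y' / sqrt(1 + (y')^2) ) = 0  ⇒  y' / sqrt(1 + (y')^2) = const.
Hence y' is constant, so y(x) is affine.
Fitting the endpoints (-3, 0) and (1, -4):
    slope m = ((-4) − 0) / (1 − (-3)) = -1,
    intercept c = 0 − m·(-3) = -3.
Extremal: y(x) = -x - 3.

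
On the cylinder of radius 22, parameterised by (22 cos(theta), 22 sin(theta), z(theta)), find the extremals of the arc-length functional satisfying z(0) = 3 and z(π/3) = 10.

Parameterise the cylinder of radius R = 22 as
    r(θ) = (22 cos θ, 22 sin θ, z(θ)).
The arc-length element is
    ds = sqrt(484 + (dz/dθ)^2) dθ,
so the Lagrangian is L = sqrt(484 + z'^2).
L depends on z' only, not on z or θ, so ∂L/∂z = 0 and
    ∂L/∂z' = z' / sqrt(484 + z'^2).
The Euler-Lagrange equation gives
    d/dθ( z' / sqrt(484 + z'^2) ) = 0,
so z' is constant. Integrating once:
    z(θ) = a θ + b,
a helix on the cylinder (a straight line when the cylinder is unrolled). The constants a, b are determined by the endpoint conditions.
With endpoint conditions z(0) = 3 and z(π/3) = 10: from z(0) = b we get b = 3, and a·π/3 + 3 = 10 gives a = 21/π, so
    z(θ) = (21/π) θ + 3.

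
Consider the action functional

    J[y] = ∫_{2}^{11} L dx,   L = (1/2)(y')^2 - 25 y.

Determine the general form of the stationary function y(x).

The Lagrangian is L = (1/2)(y')^2 - 25 y.
∂L/∂y = -25.
∂L/∂y' = y'.
The Euler-Lagrange equation d/dx(∂L/∂y') − ∂L/∂y = 0 becomes:
    y'' + 25 = 0
General solution: y(x) = -(25/2) x^2 + A x + B, where A and B are arbitrary constants fixed by the endpoint conditions.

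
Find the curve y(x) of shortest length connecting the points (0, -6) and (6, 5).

Arc-length functional: J[y] = ∫ sqrt(1 + (y')^2) dx.
Lagrangian L = sqrt(1 + (y')^2) has no explicit y dependence, so ∂L/∂y = 0 and the Euler-Lagrange equation gives
    d/dx( y' / sqrt(1 + (y')^2) ) = 0  ⇒  y' / sqrt(1 + (y')^2) = const.
Hence y' is constant, so y(x) is affine.
Fitting the endpoints (0, -6) and (6, 5):
    slope m = (5 − (-6)) / (6 − 0) = 11/6,
    intercept c = (-6) − m·0 = -6.
Extremal: y(x) = (11/6) x - 6.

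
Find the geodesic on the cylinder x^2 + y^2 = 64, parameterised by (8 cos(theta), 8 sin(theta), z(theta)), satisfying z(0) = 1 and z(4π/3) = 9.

Parameterise the cylinder of radius R = 8 as
    r(θ) = (8 cos θ, 8 sin θ, z(θ)).
The arc-length element is
    ds = sqrt(64 + (dz/dθ)^2) dθ,
so the Lagrangian is L = sqrt(64 + z'^2).
L depends on z' only, not on z or θ, so ∂L/∂z = 0 and
    ∂L/∂z' = z' / sqrt(64 + z'^2).
The Euler-Lagrange equation gives
    d/dθ( z' / sqrt(64 + z'^2) ) = 0,
so z' is constant. Integrating once:
    z(θ) = a θ + b,
a helix on the cylinder (a straight line when the cylinder is unrolled). The constants a, b are determined by the endpoint conditions.
With endpoint conditions z(0) = 1 and z(4π/3) = 9: from z(0) = b we get b = 1, and a·4π/3 + 1 = 9 gives a = 6/π, so
    z(θ) = (6/π) θ + 1.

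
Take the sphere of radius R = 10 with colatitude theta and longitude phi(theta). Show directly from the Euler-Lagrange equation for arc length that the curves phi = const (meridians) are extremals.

On the sphere of radius R = 10 with spherical coordinates (θ, φ), the induced metric is
    ds^2 = 100(dθ^2 + sin^2(θ) dφ^2).
Using θ as the parameter, the arc-length functional becomes
    J[φ] = ∫ 10 sqrt(1 + sin^2(θ) (dφ/dθ)^2) dθ.
So L = 10 sqrt(1 + sin^2(θ) φ'^2). Compute
    ∂L/∂φ = 0  (L has no explicit φ dependence),
    ∂L/∂φ' = 10 sin^2(θ) φ' / sqrt(1 + sin^2(θ) φ'^2).
For the candidate φ(θ) = c (constant), φ' = 0, so ∂L/∂φ' evaluated along the candidate vanishes, and ∂L/∂φ is identically zero. Hence
    d/dθ(∂L/∂φ') − ∂L/∂φ = 0
is satisfied. Therefore meridians φ = const are extremals of arc length — they are geodesics on the sphere.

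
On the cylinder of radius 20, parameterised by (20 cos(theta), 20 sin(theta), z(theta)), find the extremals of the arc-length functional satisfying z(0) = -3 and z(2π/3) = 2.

Parameterise the cylinder of radius R = 20 as
    r(θ) = (20 cos θ, 20 sin θ, z(θ)).
The arc-length element is
    ds = sqrt(400 + (dz/dθ)^2) dθ,
so the Lagrangian is L = sqrt(400 + z'^2).
L depends on z' only, not on z or θ, so ∂L/∂z = 0 and
    ∂L/∂z' = z' / sqrt(400 + z'^2).
The Euler-Lagrange equation gives
    d/dθ( z' / sqrt(400 + z'^2) ) = 0,
so z' is constant. Integrating once:
    z(θ) = a θ + b,
a helix on the cylinder (a straight line when the cylinder is unrolled). The constants a, b are determined by the endpoint conditions.
With endpoint conditions z(0) = -3 and z(2π/3) = 2: from z(0) = b we get b = -3, and a·2π/3 + -3 = 2 gives a = 15/(2π), so
    z(θ) = (15/(2π)) θ − 3.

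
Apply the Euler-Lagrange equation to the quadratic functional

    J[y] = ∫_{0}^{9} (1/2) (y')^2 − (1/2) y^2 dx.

The Lagrangian is L = (1/2) (y')^2 − (1/2) y^2.
Compute ∂L/∂y = -y, ∂L/∂y' = y'.
The Euler-Lagrange equation d/dx(∂L/∂y') − ∂L/∂y = 0 reduces to
    y'' + y = 0.
Its general solution is
    y(x) = A sin(x) + B cos(x),
with A, B fixed by the endpoint conditions.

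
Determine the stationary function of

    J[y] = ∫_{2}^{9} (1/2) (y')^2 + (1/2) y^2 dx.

The Lagrangian is L = (1/2) (y')^2 + (1/2) y^2.
Compute ∂L/∂y = y, ∂L/∂y' = y'.
The Euler-Lagrange equation d/dx(∂L/∂y') − ∂L/∂y = 0 reduces to
    y'' − y = 0.
Its general solution is
    y(x) = A e^x + B e^(−x),
with A, B fixed by the endpoint conditions.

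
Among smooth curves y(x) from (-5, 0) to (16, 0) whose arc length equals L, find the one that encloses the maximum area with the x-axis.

Set up the augmented Lagrangian using a multiplier λ for the length constraint:
    F(y, y') = y − λ sqrt(1 + y'^2).
F has no explicit x dependence, so the Beltrami identity yields a first integral
    F − y' ∂F/∂y' = C.
Compute ∂F/∂y' = −λ y' / sqrt(1 + y'^2). Then
    y − λ sqrt(1 + y'^2) + λ y'^2 / sqrt(1 + y'^2) = C
    ⇒  y − λ / sqrt(1 + y'^2) = C.
Solving for y' and integrating gives
    (x − a)^2 + (y − b)^2 = λ^2,
a circular arc of radius λ. The constants a, b are determined by the endpoint conditions y(-5) = y(16) = 0, and λ is fixed implicitly by the length constraint
    ∫_{-5}^{16} sqrt(1 + y'^2) dx = L.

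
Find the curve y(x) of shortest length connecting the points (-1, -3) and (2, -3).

Arc-length functional: J[y] = ∫ sqrt(1 + (y')^2) dx.
Lagrangian L = sqrt(1 + (y')^2) has no explicit y dependence, so ∂L/∂y = 0 and the Euler-Lagrange equation gives
    d/dx( y' / sqrt(1 + (y')^2) ) = 0  ⇒  y' / sqrt(1 + (y')^2) = const.
Hence y' is constant, so y(x) is affine.
Fitting the endpoints (-1, -3) and (2, -3):
    slope m = ((-3) − (-3)) / (2 − (-1)) = 0,
    intercept c = (-3) − m·(-1) = -3.
Extremal: y(x) = -3.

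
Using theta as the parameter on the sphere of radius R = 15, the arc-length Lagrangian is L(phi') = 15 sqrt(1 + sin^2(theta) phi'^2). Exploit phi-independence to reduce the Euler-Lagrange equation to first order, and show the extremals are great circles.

On the sphere of radius R = 15 with spherical coordinates (θ, φ), the induced metric is
    ds^2 = 225(dθ^2 + sin^2(θ) dφ^2).
Parameterise by θ; the arc-length functional is
    J[φ] = ∫ 15 sqrt(1 + sin^2(θ) (dφ/dθ)^2) dθ,
so L = 15 sqrt(1 + sin^2(θ) φ'^2). Compute
    ∂L/∂φ = 0  (L has no explicit φ dependence),
    ∂L/∂φ' = 15 sin^2(θ) φ' / sqrt(1 + sin^2(θ) φ'^2).
Since ∂L/∂φ = 0, the Euler-Lagrange equation
    d/dθ(∂L/∂φ') − ∂L/∂φ = 0
reduces to d/dθ(∂L/∂φ') = 0, i.e. the momentum conjugate to φ is conserved:
    15 sin^2(θ) φ' / sqrt(1 + sin^2(θ) φ'^2) = C.
The overall factor of 15 is constant, so dividing through gives Clairaut's relation sin^2(θ) φ' / sqrt(1 + sin^2(θ) φ'^2) = C' (with C' = C/15). Solving for φ' and integrating gives the great-circle family
    cot(θ) = A cos(φ − φ_0),
i.e. the intersection of the sphere with a plane through the origin. The two constants A and φ_0 (equivalently C and one phase) are fixed by the two endpoint conditions.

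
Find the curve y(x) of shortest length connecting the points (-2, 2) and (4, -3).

Arc-length functional: J[y] = ∫ sqrt(1 + (y')^2) dx.
Lagrangian L = sqrt(1 + (y')^2) has no explicit y dependence, so ∂L/∂y = 0 and the Euler-Lagrange equation gives
    d/dx( y' / sqrt(1 + (y')^2) ) = 0  ⇒  y' / sqrt(1 + (y')^2) = const.
Hence y' is constant, so y(x) is affine.
Fitting the endpoints (-2, 2) and (4, -3):
    slope m = ((-3) − 2) / (4 − (-2)) = -5/6,
    intercept c = 2 − m·(-2) = 1/3.
Extremal: y(x) = (-5/6) x + 1/3.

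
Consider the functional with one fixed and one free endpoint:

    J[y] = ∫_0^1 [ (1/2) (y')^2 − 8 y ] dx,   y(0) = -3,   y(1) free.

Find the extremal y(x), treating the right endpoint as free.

The Lagrangian L = (1/2) (y')^2 − 8 y gives
    ∂L/∂y = −8,   ∂L/∂y' = y'.
Euler-Lagrange: d/dx(y') − (−8) = 0, i.e. y'' + 8 = 0, so
    y(x) = −(8/2) x^2 + C1 x + C2.
Fixed left endpoint y(0) = -3 ⇒ C2 = -3.
The right endpoint x = 1 is free, so the natural (transversality) condition is ∂L/∂y' |_{x=1} = 0, i.e. y'(1) = 0.
Compute y'(x) = −8 x + C1, so y'(1) = −8 + C1 = 0 ⇒ C1 = 8.
Therefore the extremal is
    y(x) = −4 x^2 + 8 x − 3.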